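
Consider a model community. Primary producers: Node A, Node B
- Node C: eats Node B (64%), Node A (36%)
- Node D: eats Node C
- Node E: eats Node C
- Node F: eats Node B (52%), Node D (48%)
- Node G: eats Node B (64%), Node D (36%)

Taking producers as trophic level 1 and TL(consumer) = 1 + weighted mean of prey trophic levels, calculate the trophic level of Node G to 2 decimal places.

2.72

Node C: 1 + (0.64×1 + 0.36×1) = 2
Node D: 1 + 2 = 3
Node E: 1 + 2 = 3
Node F: 1 + (0.52×1 + 0.48×3) = 2.96
Node G: 1 + (0.64×1 + 0.36×3) = 2.72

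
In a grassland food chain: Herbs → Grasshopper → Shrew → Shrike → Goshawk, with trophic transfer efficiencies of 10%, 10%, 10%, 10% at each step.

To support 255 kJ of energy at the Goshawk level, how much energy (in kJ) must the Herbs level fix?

Cumulative transfer efficiency: 0.1 × 0.1 × 0.1 × 0.1 = 0.0001
Herbs energy = 255 / 0.0001 = 2550000 kJ

2550000 kJ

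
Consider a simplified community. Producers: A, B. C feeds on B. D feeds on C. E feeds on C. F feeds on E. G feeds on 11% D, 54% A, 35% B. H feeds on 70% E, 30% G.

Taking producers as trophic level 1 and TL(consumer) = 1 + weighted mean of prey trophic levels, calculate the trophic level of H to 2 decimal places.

C: 1 + 1 = 2
D: 1 + 2 = 3
E: 1 + 2 = 3
F: 1 + 3 = 4
G: 1 + (0.11×3 + 0.54×1 + 0.35×1) = 2.22
H: 1 + (0.7×3 + 0.3×2.22) = 3.766

3.77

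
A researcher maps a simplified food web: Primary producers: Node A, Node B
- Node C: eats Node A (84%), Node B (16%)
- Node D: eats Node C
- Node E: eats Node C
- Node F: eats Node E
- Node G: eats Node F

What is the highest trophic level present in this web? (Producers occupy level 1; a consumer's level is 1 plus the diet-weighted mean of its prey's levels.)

5

Node C: 1 + (0.84×1 + 0.16×1) = 2
Node D: 1 + 2 = 3
Node E: 1 + 2 = 3
Node F: 1 + 3 = 4
Node G: 1 + 4 = 5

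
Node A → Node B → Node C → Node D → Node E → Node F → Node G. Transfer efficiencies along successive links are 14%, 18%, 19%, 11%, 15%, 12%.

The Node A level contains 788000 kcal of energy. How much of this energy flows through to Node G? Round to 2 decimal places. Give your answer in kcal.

Node B: 788000 × 0.14 = 110320 kcal
Node C: 110320 × 0.18 = 19857.6 kcal
Node D: 19857.6 × 0.19 = 3772.944 kcal
Node E: 3772.944 × 0.11 = 415.02384 kcal
Node F: 415.02384 × 0.15 = 62.253576 kcal
Node G: 62.253576 × 0.12 = 7.47042912 kcal

7.47 kcal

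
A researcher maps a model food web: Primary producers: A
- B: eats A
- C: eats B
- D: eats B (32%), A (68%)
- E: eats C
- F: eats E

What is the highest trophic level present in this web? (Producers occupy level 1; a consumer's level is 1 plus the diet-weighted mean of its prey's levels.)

B: 1 + 1 = 2
C: 1 + 2 = 3
D: 1 + (0.32×2 + 0.68×1) = 2.32
E: 1 + 3 = 4
F: 1 + 4 = 5

5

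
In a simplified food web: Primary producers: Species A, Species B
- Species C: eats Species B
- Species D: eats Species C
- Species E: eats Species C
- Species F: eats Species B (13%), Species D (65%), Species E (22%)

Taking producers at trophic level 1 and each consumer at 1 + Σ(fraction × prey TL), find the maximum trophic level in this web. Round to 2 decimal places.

Species C: 1 + 1 = 2
Species D: 1 + 2 = 3
Species E: 1 + 2 = 3
Species F: 1 + (0.13×1 + 0.65×3 + 0.22×3) = 3.74

3.74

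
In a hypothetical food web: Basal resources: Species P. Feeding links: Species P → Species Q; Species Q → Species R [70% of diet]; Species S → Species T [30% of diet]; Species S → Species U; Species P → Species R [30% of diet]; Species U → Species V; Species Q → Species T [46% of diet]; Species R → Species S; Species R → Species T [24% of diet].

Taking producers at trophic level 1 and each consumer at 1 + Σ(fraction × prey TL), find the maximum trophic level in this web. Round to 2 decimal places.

Species Q: 1 + 1 = 2
Species R: 1 + (0.7×2 + 0.3×1) = 2.7
Species S: 1 + 2.7 = 3.7
Species T: 1 + (0.3×3.7 + 0.46×2 + 0.24×2.7) = 3.678
Species U: 1 + 3.7 = 4.7
Species V: 1 + 4.7 = 5.7

5.70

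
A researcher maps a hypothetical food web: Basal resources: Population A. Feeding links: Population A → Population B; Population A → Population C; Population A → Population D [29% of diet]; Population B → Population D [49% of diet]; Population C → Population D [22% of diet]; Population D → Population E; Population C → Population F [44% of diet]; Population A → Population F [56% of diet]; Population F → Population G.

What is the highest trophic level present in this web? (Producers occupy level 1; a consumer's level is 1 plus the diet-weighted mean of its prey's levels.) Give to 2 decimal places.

3.71

Population B: 1 + 1 = 2
Population C: 1 + 1 = 2
Population D: 1 + (0.29×1 + 0.49×2 + 0.22×2) = 2.71
Population E: 1 + 2.71 = 3.71
Population F: 1 + (0.44×2 + 0.56×1) = 2.44
Population G: 1 + 2.44 = 3.44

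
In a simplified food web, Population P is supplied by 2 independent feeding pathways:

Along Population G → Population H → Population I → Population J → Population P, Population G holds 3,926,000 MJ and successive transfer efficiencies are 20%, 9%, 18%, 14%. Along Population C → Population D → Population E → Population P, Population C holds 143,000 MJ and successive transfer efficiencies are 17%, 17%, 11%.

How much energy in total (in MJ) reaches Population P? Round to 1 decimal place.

Via Population G: 3926000 × 0.2 × 0.09 × 0.18 × 0.14 = 1780.8336 MJ
Via Population C: 143000 × 0.17 × 0.17 × 0.11 = 454.597 MJ
Total at Population P: 1780.8336 + 454.597 = 2235.4306 MJ

2235.4 MJ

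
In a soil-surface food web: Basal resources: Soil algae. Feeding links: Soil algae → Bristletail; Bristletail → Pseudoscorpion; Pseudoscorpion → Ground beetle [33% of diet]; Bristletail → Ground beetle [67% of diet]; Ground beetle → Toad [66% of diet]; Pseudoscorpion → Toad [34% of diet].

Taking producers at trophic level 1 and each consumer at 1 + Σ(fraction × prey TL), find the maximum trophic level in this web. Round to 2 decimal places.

4.22

Bristletail: 1 + 1 = 2
Pseudoscorpion: 1 + 2 = 3
Ground beetle: 1 + (0.33×3 + 0.67×2) = 3.33
Toad: 1 + (0.66×3.33 + 0.34×3) = 4.2178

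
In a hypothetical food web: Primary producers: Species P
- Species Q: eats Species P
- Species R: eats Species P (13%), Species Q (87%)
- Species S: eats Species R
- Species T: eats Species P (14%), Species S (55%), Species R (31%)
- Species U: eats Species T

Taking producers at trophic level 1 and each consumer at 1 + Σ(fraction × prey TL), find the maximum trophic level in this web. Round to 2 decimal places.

Species Q: 1 + 1 = 2
Species R: 1 + (0.13×1 + 0.87×2) = 2.87
Species S: 1 + 2.87 = 3.87
Species T: 1 + (0.14×1 + 0.55×3.87 + 0.31×2.87) = 4.1582
Species U: 1 + 4.1582 = 5.1582

5.16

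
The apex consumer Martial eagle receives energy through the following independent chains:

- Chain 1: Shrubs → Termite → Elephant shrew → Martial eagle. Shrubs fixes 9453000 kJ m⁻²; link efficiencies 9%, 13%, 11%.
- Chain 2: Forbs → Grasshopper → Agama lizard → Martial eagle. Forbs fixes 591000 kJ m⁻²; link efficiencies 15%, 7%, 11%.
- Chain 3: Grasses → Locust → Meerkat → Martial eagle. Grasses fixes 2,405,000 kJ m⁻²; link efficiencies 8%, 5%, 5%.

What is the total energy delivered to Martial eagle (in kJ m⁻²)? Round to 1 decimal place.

Chain 1: 9453000 × 0.09 × 0.13 × 0.11 = 12166.011 kJ m⁻²
Chain 2: 591000 × 0.15 × 0.07 × 0.11 = 682.605 kJ m⁻²
Chain 3: 2405000 × 0.08 × 0.05 × 0.05 = 481 kJ m⁻²
Total at Martial eagle: 12166.011 + 682.605 + 481 = 13329.616 kJ m⁻²

13329.6 kJ m⁻²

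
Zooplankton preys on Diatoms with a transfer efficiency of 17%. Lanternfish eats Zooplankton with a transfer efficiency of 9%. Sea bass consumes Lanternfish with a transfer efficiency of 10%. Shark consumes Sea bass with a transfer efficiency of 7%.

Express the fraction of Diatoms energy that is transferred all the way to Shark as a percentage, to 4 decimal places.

Product of link efficiencies: 0.17 × 0.09 × 0.1 × 0.07 = 0.0001071
As a percentage: 0.0001071 × 100 = 0.0107%

0.0107%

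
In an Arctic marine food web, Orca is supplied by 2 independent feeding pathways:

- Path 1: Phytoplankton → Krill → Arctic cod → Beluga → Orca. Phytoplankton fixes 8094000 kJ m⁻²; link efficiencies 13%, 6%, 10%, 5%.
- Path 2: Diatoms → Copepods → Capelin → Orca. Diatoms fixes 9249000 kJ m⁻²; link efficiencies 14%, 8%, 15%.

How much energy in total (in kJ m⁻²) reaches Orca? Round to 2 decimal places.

15853.99 kJ m⁻²

Path 1: 8094000 × 0.13 × 0.06 × 0.1 × 0.05 = 315.666 kJ m⁻²
Path 2: 9249000 × 0.14 × 0.08 × 0.15 = 15538.32 kJ m⁻²
Total at Orca: 315.666 + 15538.32 = 15853.986 kJ m⁻²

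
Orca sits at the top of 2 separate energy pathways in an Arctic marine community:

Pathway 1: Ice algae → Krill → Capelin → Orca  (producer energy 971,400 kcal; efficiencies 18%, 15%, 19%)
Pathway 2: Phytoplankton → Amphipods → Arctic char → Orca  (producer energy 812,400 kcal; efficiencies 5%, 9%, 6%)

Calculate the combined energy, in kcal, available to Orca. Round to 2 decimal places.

Pathway 1: 971400 × 0.18 × 0.15 × 0.19 = 4983.282 kcal
Pathway 2: 812400 × 0.05 × 0.09 × 0.06 = 219.348 kcal
Total at Orca: 4983.282 + 219.348 = 5202.63 kcal

5202.63 kcal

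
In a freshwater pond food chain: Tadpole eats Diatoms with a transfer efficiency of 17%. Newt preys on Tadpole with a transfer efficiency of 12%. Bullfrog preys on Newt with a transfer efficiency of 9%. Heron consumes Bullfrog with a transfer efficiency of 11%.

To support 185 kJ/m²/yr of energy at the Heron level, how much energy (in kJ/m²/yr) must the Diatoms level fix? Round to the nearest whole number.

916023 kJ/m²/yr

Cumulative transfer efficiency: 0.17 × 0.12 × 0.09 × 0.11 = 0.00020196
Diatoms energy = 185 / 0.00020196 = 916023 kJ/m²/yr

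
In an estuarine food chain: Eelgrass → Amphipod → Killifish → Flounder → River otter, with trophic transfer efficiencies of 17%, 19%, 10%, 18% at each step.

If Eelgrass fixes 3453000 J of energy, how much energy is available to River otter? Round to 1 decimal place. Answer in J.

Amphipod: 3453000 × 0.17 = 587010 J
Killifish: 587010 × 0.19 = 111531.9 J
Flounder: 111531.9 × 0.1 = 11153.19 J
River otter: 11153.19 × 0.18 = 2007.5742 J

2007.6 J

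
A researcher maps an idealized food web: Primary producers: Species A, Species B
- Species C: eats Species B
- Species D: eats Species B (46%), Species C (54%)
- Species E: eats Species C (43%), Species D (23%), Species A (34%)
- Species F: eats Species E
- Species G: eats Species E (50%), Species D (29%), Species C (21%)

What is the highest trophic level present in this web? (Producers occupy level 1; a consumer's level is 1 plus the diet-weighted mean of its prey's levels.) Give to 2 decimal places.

Species C: 1 + 1 = 2
Species D: 1 + (0.46×1 + 0.54×2) = 2.54
Species E: 1 + (0.43×2 + 0.23×2.54 + 0.34×1) = 2.7842
Species F: 1 + 2.7842 = 3.7842
Species G: 1 + (0.5×2.7842 + 0.29×2.54 + 0.21×2) = 3.5487

3.78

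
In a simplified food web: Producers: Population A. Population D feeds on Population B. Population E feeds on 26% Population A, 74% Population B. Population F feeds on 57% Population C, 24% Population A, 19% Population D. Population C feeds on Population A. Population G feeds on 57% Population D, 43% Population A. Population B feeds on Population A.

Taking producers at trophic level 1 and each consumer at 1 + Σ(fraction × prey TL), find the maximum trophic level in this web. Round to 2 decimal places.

3.14

Population B: 1 + 1 = 2
Population C: 1 + 1 = 2
Population D: 1 + 2 = 3
Population E: 1 + (0.26×1 + 0.74×2) = 2.74
Population F: 1 + (0.57×2 + 0.24×1 + 0.19×3) = 2.95
Population G: 1 + (0.57×3 + 0.43×1) = 3.14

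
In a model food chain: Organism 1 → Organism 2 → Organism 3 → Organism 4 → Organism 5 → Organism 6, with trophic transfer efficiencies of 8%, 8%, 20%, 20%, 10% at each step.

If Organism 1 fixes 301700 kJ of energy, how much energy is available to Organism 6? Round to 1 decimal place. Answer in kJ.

7.7 kJ

Organism 2: 301700 × 0.08 = 24136 kJ
Organism 3: 24136 × 0.08 = 1930.88 kJ
Organism 4: 1930.88 × 0.2 = 386.176 kJ
Organism 5: 386.176 × 0.2 = 77.2352 kJ
Organism 6: 77.2352 × 0.1 = 7.72352 kJ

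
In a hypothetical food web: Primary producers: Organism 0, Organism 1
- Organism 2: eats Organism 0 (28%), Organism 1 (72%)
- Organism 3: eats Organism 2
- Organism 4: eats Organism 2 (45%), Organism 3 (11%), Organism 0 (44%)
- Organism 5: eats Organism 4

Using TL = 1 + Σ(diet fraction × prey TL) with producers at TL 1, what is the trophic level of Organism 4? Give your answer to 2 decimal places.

Organism 2: 1 + (0.28×1 + 0.72×1) = 2
Organism 3: 1 + 2 = 3
Organism 4: 1 + (0.45×2 + 0.11×3 + 0.44×1) = 2.67
Organism 5: 1 + 2.67 = 3.67

2.67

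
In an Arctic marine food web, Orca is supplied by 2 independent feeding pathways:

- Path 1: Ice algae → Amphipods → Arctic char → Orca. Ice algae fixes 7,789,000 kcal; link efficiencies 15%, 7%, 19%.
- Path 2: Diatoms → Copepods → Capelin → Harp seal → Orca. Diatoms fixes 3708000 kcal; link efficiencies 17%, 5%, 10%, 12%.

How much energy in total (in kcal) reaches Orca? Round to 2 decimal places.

15917.27 kcal

Path 1: 7789000 × 0.15 × 0.07 × 0.19 = 15539.055 kcal
Path 2: 3708000 × 0.17 × 0.05 × 0.1 × 0.12 = 378.216 kcal
Total at Orca: 15539.055 + 378.216 = 15917.271 kcal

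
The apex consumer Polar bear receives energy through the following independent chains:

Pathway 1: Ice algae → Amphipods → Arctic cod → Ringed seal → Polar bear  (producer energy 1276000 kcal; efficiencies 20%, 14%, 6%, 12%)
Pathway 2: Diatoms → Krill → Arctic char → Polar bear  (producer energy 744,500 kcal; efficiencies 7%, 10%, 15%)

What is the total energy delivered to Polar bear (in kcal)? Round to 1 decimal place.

1039.0 kcal

Pathway 1: 1276000 × 0.2 × 0.14 × 0.06 × 0.12 = 257.2416 kcal
Pathway 2: 744500 × 0.07 × 0.1 × 0.15 = 781.725 kcal
Total at Polar bear: 257.2416 + 781.725 = 1038.9666 kcal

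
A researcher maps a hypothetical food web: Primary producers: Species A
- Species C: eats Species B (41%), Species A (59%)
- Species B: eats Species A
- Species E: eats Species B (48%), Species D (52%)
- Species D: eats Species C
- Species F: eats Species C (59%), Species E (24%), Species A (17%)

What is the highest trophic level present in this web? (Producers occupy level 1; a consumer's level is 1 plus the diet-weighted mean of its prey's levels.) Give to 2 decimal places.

3.73

Species B: 1 + 1 = 2
Species C: 1 + (0.41×2 + 0.59×1) = 2.41
Species D: 1 + 2.41 = 3.41
Species E: 1 + (0.48×2 + 0.52×3.41) = 3.7332
Species F: 1 + (0.59×2.41 + 0.24×3.7332 + 0.17×1) = 3.487868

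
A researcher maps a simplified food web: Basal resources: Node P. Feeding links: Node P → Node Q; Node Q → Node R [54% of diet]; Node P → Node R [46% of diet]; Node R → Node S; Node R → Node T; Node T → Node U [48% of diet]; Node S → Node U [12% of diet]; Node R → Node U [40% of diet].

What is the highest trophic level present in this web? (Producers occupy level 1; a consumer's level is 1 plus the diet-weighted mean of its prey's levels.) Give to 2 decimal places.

4.14

Node Q: 1 + 1 = 2
Node R: 1 + (0.54×2 + 0.46×1) = 2.54
Node S: 1 + 2.54 = 3.54
Node T: 1 + 2.54 = 3.54
Node U: 1 + (0.48×3.54 + 0.12×3.54 + 0.4×2.54) = 4.14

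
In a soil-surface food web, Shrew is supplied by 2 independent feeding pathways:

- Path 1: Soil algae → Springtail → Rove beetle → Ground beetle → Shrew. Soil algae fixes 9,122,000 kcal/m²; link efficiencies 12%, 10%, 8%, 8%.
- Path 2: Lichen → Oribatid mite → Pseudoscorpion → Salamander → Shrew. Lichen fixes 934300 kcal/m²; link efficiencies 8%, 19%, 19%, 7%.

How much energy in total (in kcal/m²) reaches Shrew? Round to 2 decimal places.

889.45 kcal/m²

Path 1: 9122000 × 0.12 × 0.1 × 0.08 × 0.08 = 700.5696 kcal/m²
Path 2: 934300 × 0.08 × 0.19 × 0.19 × 0.07 = 188.878088 kcal/m²
Total at Shrew: 700.5696 + 188.878088 = 889.447688 kcal/m²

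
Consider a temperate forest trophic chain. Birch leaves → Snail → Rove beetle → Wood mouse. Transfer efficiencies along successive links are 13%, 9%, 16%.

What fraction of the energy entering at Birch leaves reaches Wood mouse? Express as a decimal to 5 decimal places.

0.00187

Product of link efficiencies: 0.13 × 0.09 × 0.16 = 0.001872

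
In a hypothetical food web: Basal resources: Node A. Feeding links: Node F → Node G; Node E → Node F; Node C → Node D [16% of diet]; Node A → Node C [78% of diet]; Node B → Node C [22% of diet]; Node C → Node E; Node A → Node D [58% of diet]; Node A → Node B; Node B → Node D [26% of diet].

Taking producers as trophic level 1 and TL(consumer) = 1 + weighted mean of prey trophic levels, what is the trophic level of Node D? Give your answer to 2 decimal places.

2.46

Node B: 1 + 1 = 2
Node C: 1 + (0.78×1 + 0.22×2) = 2.22
Node D: 1 + (0.26×2 + 0.16×2.22 + 0.58×1) = 2.4552
Node E: 1 + 2.22 = 3.22
Node F: 1 + 3.22 = 4.22
Node G: 1 + 4.22 = 5.22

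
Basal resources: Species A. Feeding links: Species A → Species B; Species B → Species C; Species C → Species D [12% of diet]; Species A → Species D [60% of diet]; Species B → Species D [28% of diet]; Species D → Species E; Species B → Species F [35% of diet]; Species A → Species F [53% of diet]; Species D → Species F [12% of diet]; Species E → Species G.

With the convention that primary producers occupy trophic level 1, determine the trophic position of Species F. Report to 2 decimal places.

Species B: 1 + 1 = 2
Species C: 1 + 2 = 3
Species D: 1 + (0.12×3 + 0.6×1 + 0.28×2) = 2.52
Species E: 1 + 2.52 = 3.52
Species F: 1 + (0.35×2 + 0.53×1 + 0.12×2.52) = 2.5324
Species G: 1 + 3.52 = 4.52

2.53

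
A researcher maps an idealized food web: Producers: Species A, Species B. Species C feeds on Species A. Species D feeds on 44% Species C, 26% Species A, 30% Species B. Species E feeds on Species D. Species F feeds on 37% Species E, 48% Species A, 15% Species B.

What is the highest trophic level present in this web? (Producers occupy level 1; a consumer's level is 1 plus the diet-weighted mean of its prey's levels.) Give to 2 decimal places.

Species C: 1 + 1 = 2
Species D: 1 + (0.44×2 + 0.26×1 + 0.3×1) = 2.44
Species E: 1 + 2.44 = 3.44
Species F: 1 + (0.37×3.44 + 0.48×1 + 0.15×1) = 2.9028

3.44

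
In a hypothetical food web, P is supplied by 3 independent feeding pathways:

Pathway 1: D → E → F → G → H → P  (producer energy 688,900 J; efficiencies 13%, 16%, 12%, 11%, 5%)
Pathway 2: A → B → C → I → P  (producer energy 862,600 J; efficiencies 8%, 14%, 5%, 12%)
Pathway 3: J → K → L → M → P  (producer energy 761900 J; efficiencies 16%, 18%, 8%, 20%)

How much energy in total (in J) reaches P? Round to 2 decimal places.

418.51 J

Pathway 1: 688900 × 0.13 × 0.16 × 0.12 × 0.11 × 0.05 = 9.4572192 J
Pathway 2: 862600 × 0.08 × 0.14 × 0.05 × 0.12 = 57.96672 J
Pathway 3: 761900 × 0.16 × 0.18 × 0.08 × 0.2 = 351.08352 J
Total at P: 9.4572192 + 57.96672 + 351.08352 = 418.5074592 J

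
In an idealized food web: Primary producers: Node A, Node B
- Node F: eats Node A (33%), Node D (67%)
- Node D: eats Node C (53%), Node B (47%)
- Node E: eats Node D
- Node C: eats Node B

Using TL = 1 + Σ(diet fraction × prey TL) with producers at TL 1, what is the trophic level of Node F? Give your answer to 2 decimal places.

Node C: 1 + 1 = 2
Node D: 1 + (0.53×2 + 0.47×1) = 2.53
Node E: 1 + 2.53 = 3.53
Node F: 1 + (0.33×1 + 0.67×2.53) = 3.0251

3.03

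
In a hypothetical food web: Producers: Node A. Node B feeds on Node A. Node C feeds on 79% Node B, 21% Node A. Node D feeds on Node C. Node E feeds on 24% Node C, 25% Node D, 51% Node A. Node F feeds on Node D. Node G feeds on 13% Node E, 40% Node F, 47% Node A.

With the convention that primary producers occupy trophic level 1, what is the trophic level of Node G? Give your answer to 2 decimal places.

Node B: 1 + 1 = 2
Node C: 1 + (0.79×2 + 0.21×1) = 2.79
Node D: 1 + 2.79 = 3.79
Node E: 1 + (0.24×2.79 + 0.25×3.79 + 0.51×1) = 3.1271
Node F: 1 + 3.79 = 4.79
Node G: 1 + (0.13×3.1271 + 0.4×4.79 + 0.47×1) = 3.792523

3.79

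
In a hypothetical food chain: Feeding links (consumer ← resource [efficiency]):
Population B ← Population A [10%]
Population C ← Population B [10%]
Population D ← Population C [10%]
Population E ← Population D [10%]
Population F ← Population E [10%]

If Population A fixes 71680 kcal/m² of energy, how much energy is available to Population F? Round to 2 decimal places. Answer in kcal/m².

0.72 kcal/m²

Population B: 71680 × 0.1 = 7168 kcal/m²
Population C: 7168 × 0.1 = 716.8 kcal/m²
Population D: 716.8 × 0.1 = 71.68 kcal/m²
Population E: 71.68 × 0.1 = 7.168 kcal/m²
Population F: 7.168 × 0.1 = 0.7168 kcal/m²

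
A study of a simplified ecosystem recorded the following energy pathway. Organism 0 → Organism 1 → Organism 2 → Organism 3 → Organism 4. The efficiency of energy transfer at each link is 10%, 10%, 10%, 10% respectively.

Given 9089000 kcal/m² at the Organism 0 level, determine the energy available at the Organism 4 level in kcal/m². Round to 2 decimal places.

Organism 1: 9089000 × 0.1 = 908900 kcal/m²
Organism 2: 908900 × 0.1 = 90890 kcal/m²
Organism 3: 90890 × 0.1 = 9089 kcal/m²
Organism 4: 9089 × 0.1 = 908.9 kcal/m²

908.90 kcal/m²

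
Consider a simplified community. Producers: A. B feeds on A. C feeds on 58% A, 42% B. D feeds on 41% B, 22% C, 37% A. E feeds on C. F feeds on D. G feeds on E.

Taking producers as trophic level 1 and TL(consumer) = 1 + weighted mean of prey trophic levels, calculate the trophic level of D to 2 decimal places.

2.72

B: 1 + 1 = 2
C: 1 + (0.58×1 + 0.42×2) = 2.42
D: 1 + (0.41×2 + 0.22×2.42 + 0.37×1) = 2.7224
E: 1 + 2.42 = 3.42
F: 1 + 2.7224 = 3.7224
G: 1 + 3.42 = 4.42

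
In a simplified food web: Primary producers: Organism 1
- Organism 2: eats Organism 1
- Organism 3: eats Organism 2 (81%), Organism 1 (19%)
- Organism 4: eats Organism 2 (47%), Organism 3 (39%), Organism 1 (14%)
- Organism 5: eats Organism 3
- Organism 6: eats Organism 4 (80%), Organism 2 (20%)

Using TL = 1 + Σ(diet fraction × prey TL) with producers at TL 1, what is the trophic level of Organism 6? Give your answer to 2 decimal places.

Organism 2: 1 + 1 = 2
Organism 3: 1 + (0.81×2 + 0.19×1) = 2.81
Organism 4: 1 + (0.47×2 + 0.39×2.81 + 0.14×1) = 3.1759
Organism 5: 1 + 2.81 = 3.81
Organism 6: 1 + (0.8×3.1759 + 0.2×2) = 3.94072

3.94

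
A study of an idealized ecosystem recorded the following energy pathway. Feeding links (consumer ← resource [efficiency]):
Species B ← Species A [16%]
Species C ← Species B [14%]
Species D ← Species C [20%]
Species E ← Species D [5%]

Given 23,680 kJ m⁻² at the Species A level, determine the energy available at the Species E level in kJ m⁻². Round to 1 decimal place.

5.3 kJ m⁻²

Species B: 23680 × 0.16 = 3788.8 kJ m⁻²
Species C: 3788.8 × 0.14 = 530.432 kJ m⁻²
Species D: 530.432 × 0.2 = 106.0864 kJ m⁻²
Species E: 106.0864 × 0.05 = 5.30432 kJ m⁻²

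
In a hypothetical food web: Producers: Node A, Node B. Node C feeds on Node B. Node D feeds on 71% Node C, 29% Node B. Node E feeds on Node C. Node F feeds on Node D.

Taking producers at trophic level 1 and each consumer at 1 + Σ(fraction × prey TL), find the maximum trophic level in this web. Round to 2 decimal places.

3.71

Node C: 1 + 1 = 2
Node D: 1 + (0.71×2 + 0.29×1) = 2.71
Node E: 1 + 2 = 3
Node F: 1 + 2.71 = 3.71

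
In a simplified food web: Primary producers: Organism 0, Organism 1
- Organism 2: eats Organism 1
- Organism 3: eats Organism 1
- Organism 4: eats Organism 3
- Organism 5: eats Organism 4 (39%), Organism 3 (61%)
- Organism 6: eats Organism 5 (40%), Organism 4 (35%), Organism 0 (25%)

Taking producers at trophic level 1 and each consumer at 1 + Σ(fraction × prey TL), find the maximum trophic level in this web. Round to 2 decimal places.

3.66

Organism 2: 1 + 1 = 2
Organism 3: 1 + 1 = 2
Organism 4: 1 + 2 = 3
Organism 5: 1 + (0.39×3 + 0.61×2) = 3.39
Organism 6: 1 + (0.4×3.39 + 0.35×3 + 0.25×1) = 3.656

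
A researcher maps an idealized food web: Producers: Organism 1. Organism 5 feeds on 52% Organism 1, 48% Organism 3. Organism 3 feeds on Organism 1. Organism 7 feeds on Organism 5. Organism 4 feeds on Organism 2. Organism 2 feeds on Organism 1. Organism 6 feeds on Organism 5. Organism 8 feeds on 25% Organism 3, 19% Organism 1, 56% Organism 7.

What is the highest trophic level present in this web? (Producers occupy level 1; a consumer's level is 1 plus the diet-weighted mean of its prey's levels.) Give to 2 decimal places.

3.64

Organism 2: 1 + 1 = 2
Organism 3: 1 + 1 = 2
Organism 4: 1 + 2 = 3
Organism 5: 1 + (0.52×1 + 0.48×2) = 2.48
Organism 6: 1 + 2.48 = 3.48
Organism 7: 1 + 2.48 = 3.48
Organism 8: 1 + (0.25×2 + 0.19×1 + 0.56×3.48) = 3.6388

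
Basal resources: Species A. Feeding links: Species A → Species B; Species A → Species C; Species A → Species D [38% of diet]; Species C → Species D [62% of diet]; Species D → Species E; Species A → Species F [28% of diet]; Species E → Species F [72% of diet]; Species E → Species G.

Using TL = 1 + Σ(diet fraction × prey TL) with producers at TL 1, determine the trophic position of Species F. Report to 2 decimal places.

3.89

Species B: 1 + 1 = 2
Species C: 1 + 1 = 2
Species D: 1 + (0.38×1 + 0.62×2) = 2.62
Species E: 1 + 2.62 = 3.62
Species F: 1 + (0.28×1 + 0.72×3.62) = 3.8864
Species G: 1 + 3.62 = 4.62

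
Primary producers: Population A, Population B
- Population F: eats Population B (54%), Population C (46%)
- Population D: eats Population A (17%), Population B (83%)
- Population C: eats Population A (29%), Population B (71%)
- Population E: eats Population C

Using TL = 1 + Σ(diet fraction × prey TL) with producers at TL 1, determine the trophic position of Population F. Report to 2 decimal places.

Population C: 1 + (0.29×1 + 0.71×1) = 2
Population D: 1 + (0.17×1 + 0.83×1) = 2
Population E: 1 + 2 = 3
Population F: 1 + (0.54×1 + 0.46×2) = 2.46

2.46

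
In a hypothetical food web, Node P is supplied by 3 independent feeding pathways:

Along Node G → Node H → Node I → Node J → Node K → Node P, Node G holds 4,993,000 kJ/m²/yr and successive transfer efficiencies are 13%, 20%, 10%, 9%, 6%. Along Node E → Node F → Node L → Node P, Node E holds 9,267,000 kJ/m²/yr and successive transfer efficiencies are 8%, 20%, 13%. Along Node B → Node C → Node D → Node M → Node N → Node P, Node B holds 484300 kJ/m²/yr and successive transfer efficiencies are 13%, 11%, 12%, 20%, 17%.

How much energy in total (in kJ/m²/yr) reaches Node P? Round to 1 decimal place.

Via Node G: 4993000 × 0.13 × 0.2 × 0.1 × 0.09 × 0.06 = 70.10172 kJ/m²/yr
Via Node E: 9267000 × 0.08 × 0.2 × 0.13 = 19275.36 kJ/m²/yr
Via Node B: 484300 × 0.13 × 0.11 × 0.12 × 0.2 × 0.17 = 28.2559992 kJ/m²/yr
Total at Node P: 70.10172 + 19275.36 + 28.2559992 = 19373.7177192 kJ/m²/yr

19373.7 kJ/m²/yr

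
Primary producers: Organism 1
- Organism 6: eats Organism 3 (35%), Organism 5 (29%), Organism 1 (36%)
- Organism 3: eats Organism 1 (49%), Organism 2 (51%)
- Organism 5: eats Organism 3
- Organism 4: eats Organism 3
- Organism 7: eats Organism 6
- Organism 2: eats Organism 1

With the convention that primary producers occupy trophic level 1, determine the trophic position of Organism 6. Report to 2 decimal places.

3.26

Organism 2: 1 + 1 = 2
Organism 3: 1 + (0.49×1 + 0.51×2) = 2.51
Organism 4: 1 + 2.51 = 3.51
Organism 5: 1 + 2.51 = 3.51
Organism 6: 1 + (0.35×2.51 + 0.29×3.51 + 0.36×1) = 3.2564
Organism 7: 1 + 3.2564 = 4.2564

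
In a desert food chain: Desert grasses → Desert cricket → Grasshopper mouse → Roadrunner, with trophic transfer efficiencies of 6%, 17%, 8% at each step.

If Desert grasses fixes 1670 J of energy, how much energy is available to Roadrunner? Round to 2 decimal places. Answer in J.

1.36 J

Desert cricket: 1670 × 0.06 = 100.2 J
Grasshopper mouse: 100.2 × 0.17 = 17.034 J
Roadrunner: 17.034 × 0.08 = 1.36272 J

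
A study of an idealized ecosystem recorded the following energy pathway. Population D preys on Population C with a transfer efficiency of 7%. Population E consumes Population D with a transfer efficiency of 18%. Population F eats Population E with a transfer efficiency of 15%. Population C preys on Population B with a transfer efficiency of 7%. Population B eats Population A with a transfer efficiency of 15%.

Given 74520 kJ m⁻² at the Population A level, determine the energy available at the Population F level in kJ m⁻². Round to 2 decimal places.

1.48 kJ m⁻²

Population B: 74520 × 0.15 = 11178 kJ m⁻²
Population C: 11178 × 0.07 = 782.46 kJ m⁻²
Population D: 782.46 × 0.07 = 54.7722 kJ m⁻²
Population E: 54.7722 × 0.18 = 9.858996 kJ m⁻²
Population F: 9.858996 × 0.15 = 1.4788494 kJ m⁻²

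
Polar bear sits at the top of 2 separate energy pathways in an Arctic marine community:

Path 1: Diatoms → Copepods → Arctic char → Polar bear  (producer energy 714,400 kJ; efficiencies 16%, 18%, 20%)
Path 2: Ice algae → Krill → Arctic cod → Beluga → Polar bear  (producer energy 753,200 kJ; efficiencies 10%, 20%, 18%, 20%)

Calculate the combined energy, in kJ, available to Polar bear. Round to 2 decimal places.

Path 1: 714400 × 0.16 × 0.18 × 0.2 = 4114.944 kJ
Path 2: 753200 × 0.1 × 0.2 × 0.18 × 0.2 = 542.304 kJ
Total at Polar bear: 4114.944 + 542.304 = 4657.248 kJ

4657.25 kJ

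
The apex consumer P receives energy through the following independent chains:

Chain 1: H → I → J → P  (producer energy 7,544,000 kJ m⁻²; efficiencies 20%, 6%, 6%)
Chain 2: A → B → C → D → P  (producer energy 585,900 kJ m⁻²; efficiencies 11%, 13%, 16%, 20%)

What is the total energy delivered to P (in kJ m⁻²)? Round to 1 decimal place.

5699.8 kJ m⁻²

Chain 1: 7544000 × 0.2 × 0.06 × 0.06 = 5431.68 kJ m⁻²
Chain 2: 585900 × 0.11 × 0.13 × 0.16 × 0.2 = 268.10784 kJ m⁻²
Total at P: 5431.68 + 268.10784 = 5699.78784 kJ m⁻²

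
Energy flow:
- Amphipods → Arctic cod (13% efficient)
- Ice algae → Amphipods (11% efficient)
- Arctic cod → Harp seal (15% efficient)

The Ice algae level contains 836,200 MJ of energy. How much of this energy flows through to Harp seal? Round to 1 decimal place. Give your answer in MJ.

Amphipods: 836200 × 0.11 = 91982 MJ
Arctic cod: 91982 × 0.13 = 11957.66 MJ
Harp seal: 11957.66 × 0.15 = 1793.649 MJ

1793.6 MJ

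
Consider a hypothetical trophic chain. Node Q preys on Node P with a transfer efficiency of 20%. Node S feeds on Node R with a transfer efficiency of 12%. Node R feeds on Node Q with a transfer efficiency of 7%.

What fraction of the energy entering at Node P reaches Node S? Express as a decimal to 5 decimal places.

Product of link efficiencies: 0.2 × 0.07 × 0.12 = 0.00168

0.00168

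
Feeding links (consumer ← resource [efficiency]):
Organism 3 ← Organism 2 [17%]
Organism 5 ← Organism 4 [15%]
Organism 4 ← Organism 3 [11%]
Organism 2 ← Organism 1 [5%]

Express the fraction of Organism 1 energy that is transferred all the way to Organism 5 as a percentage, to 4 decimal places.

0.0140%

Product of link efficiencies: 0.05 × 0.17 × 0.11 × 0.15 = 0.00014025
As a percentage: 0.00014025 × 100 = 0.0140%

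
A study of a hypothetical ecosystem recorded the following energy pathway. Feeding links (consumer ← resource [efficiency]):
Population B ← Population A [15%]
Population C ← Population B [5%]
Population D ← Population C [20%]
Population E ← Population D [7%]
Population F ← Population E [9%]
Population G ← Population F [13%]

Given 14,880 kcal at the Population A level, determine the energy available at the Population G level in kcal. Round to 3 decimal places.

Population B: 14880 × 0.15 = 2232 kcal
Population C: 2232 × 0.05 = 111.6 kcal
Population D: 111.6 × 0.2 = 22.32 kcal
Population E: 22.32 × 0.07 = 1.5624 kcal
Population F: 1.5624 × 0.09 = 0.140616 kcal
Population G: 0.140616 × 0.13 = 0.01828008 kcal

0.018 kcal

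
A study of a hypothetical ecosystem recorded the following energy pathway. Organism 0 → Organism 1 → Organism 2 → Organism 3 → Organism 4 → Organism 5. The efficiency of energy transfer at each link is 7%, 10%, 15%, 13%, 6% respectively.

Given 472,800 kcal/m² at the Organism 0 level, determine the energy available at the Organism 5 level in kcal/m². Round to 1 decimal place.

3.9 kcal/m²

Organism 1: 472800 × 0.07 = 33096 kcal/m²
Organism 2: 33096 × 0.1 = 3309.6 kcal/m²
Organism 3: 3309.6 × 0.15 = 496.44 kcal/m²
Organism 4: 496.44 × 0.13 = 64.5372 kcal/m²
Organism 5: 64.5372 × 0.06 = 3.872232 kcal/m²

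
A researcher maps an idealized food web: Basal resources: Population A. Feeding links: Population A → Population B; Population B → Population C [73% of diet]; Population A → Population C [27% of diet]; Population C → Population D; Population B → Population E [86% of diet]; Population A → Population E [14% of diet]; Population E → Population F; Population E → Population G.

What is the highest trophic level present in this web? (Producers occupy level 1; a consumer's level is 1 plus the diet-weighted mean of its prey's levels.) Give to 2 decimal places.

Population B: 1 + 1 = 2
Population C: 1 + (0.73×2 + 0.27×1) = 2.73
Population D: 1 + 2.73 = 3.73
Population E: 1 + (0.86×2 + 0.14×1) = 2.86
Population F: 1 + 2.86 = 3.86
Population G: 1 + 2.86 = 3.86

3.86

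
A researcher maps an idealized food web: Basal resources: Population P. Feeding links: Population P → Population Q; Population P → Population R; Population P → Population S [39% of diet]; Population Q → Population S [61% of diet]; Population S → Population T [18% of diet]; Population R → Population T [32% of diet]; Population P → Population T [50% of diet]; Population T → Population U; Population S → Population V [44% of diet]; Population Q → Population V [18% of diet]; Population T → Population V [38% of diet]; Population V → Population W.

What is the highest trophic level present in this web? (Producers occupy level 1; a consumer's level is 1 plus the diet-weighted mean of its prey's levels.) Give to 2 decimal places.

Population Q: 1 + 1 = 2
Population R: 1 + 1 = 2
Population S: 1 + (0.39×1 + 0.61×2) = 2.61
Population T: 1 + (0.18×2.61 + 0.32×2 + 0.5×1) = 2.6098
Population U: 1 + 2.6098 = 3.6098
Population V: 1 + (0.44×2.61 + 0.18×2 + 0.38×2.6098) = 3.500124
Population W: 1 + 3.500124 = 4.500124

4.50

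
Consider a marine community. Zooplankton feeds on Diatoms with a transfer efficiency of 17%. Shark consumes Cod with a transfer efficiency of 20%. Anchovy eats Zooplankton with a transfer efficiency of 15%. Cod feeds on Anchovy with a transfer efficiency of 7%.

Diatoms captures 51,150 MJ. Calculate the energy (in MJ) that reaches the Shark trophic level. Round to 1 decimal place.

18.3 MJ

Zooplankton: 51150 × 0.17 = 8695.5 MJ
Anchovy: 8695.5 × 0.15 = 1304.325 MJ
Cod: 1304.325 × 0.07 = 91.30275 MJ
Shark: 91.30275 × 0.2 = 18.26055 MJ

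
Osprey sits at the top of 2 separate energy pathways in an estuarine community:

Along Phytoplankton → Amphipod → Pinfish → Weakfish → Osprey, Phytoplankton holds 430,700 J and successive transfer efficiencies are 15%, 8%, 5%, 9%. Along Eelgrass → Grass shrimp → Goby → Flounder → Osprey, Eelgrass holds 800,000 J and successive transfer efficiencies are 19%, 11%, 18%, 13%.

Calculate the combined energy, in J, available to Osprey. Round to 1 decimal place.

Via Phytoplankton: 430700 × 0.15 × 0.08 × 0.05 × 0.09 = 23.2578 J
Via Eelgrass: 800000 × 0.19 × 0.11 × 0.18 × 0.13 = 391.248 J
Total at Osprey: 23.2578 + 391.248 = 414.5058 J

414.5 J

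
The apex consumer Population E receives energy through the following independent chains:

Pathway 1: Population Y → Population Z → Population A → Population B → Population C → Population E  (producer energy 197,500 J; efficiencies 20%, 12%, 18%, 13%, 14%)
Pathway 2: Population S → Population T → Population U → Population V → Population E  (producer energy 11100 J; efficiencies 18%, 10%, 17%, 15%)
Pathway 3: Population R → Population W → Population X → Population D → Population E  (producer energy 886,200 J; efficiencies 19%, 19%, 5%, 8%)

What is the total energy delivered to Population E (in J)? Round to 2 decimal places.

Pathway 1: 197500 × 0.2 × 0.12 × 0.18 × 0.13 × 0.14 = 15.52824 J
Pathway 2: 11100 × 0.18 × 0.1 × 0.17 × 0.15 = 5.0949 J
Pathway 3: 886200 × 0.19 × 0.19 × 0.05 × 0.08 = 127.96728 J
Total at Population E: 15.52824 + 5.0949 + 127.96728 = 148.59042 J

148.59 J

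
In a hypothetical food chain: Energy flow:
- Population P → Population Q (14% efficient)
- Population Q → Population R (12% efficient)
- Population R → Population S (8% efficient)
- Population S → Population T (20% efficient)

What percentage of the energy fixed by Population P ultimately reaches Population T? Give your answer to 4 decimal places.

0.0269%

Product of link efficiencies: 0.14 × 0.12 × 0.08 × 0.2 = 0.0002688
As a percentage: 0.0002688 × 100 = 0.0269%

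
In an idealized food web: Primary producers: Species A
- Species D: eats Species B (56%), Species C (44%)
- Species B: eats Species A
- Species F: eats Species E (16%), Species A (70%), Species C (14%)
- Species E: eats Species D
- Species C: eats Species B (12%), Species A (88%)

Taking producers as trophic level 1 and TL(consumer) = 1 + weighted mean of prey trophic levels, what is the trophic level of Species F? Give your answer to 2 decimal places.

2.65

Species B: 1 + 1 = 2
Species C: 1 + (0.12×2 + 0.88×1) = 2.12
Species D: 1 + (0.56×2 + 0.44×2.12) = 3.0528
Species E: 1 + 3.0528 = 4.0528
Species F: 1 + (0.16×4.0528 + 0.7×1 + 0.14×2.12) = 2.645248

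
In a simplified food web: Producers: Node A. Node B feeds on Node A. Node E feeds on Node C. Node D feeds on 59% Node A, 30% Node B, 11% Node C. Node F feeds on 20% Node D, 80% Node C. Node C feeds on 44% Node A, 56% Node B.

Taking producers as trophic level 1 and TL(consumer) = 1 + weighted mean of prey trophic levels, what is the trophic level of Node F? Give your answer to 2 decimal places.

Node B: 1 + 1 = 2
Node C: 1 + (0.44×1 + 0.56×2) = 2.56
Node D: 1 + (0.59×1 + 0.3×2 + 0.11×2.56) = 2.4716
Node E: 1 + 2.56 = 3.56
Node F: 1 + (0.2×2.4716 + 0.8×2.56) = 3.54232

3.54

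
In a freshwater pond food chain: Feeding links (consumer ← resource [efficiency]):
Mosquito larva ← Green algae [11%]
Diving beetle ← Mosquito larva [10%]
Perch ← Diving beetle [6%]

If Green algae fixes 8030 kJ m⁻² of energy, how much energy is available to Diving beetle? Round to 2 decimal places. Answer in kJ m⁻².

Mosquito larva: 8030 × 0.11 = 883.3 kJ m⁻²
Diving beetle: 883.3 × 0.1 = 88.33 kJ m⁻²

88.33 kJ m⁻²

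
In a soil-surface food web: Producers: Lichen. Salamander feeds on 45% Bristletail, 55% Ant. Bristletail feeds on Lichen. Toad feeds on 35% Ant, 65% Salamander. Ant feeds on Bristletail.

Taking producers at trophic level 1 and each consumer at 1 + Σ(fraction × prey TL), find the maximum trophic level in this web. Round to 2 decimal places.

Bristletail: 1 + 1 = 2
Ant: 1 + 2 = 3
Salamander: 1 + (0.45×2 + 0.55×3) = 3.55
Toad: 1 + (0.35×3 + 0.65×3.55) = 4.3575

4.36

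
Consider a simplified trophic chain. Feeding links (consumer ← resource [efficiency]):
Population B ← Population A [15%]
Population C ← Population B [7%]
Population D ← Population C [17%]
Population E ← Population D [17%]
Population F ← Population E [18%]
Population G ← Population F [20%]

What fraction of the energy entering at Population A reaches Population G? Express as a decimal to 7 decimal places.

Product of link efficiencies: 0.15 × 0.07 × 0.17 × 0.17 × 0.18 × 0.2 = 0.0000109242

0.0000109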